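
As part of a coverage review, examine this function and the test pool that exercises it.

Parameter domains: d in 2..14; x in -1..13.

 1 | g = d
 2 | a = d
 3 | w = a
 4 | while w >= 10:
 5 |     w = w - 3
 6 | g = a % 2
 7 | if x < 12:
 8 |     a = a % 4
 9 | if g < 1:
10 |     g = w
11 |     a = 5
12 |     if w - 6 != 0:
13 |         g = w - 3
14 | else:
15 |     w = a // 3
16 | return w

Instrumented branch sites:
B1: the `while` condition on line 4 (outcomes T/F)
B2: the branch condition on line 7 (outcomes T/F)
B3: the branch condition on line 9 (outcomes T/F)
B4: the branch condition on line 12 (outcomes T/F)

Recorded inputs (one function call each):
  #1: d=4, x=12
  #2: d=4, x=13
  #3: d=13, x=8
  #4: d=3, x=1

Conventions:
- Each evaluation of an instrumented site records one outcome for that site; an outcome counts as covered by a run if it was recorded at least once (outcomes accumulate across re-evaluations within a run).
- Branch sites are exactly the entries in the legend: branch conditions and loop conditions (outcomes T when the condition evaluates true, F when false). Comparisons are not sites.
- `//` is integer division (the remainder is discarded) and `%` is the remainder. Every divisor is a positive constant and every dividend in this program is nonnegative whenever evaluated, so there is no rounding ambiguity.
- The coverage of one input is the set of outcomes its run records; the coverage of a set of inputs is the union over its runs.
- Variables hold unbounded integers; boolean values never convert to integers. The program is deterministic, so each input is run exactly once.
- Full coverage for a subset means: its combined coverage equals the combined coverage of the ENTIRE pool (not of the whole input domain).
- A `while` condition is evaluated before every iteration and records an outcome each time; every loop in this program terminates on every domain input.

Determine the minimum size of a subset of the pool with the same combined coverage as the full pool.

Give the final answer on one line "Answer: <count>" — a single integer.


run #1 (d=4, x=12) runs B1->F, B2->F, B3->T, B4->T; records B1=F, B2=F, B3=T, B4=T
run #2 (d=4, x=13) runs B1->F, B2->F, B3->T, B4->T; records B1=F, B2=F, B3=T, B4=T
run #3 (d=13, x=8) runs B1->T, B1->T, B1->F, B2->T, B3->F; records B1=T, B1=F, B2=T, B3=F
run #4 (d=3, x=1) runs B1->F, B2->T, B3->F; records B1=F, B2=T, B3=F
the full pool covers 7 outcomes: B1=T, B1=F, B2=T, B2=F, B3=T, B3=F, B4=T
checked all size-1 subsets: none covers 7 outcomes (max 4/7)
at size 2, {1, 3} reaches all 7 outcomes; every lexicographically earlier size-2 subset fails
Answer: 2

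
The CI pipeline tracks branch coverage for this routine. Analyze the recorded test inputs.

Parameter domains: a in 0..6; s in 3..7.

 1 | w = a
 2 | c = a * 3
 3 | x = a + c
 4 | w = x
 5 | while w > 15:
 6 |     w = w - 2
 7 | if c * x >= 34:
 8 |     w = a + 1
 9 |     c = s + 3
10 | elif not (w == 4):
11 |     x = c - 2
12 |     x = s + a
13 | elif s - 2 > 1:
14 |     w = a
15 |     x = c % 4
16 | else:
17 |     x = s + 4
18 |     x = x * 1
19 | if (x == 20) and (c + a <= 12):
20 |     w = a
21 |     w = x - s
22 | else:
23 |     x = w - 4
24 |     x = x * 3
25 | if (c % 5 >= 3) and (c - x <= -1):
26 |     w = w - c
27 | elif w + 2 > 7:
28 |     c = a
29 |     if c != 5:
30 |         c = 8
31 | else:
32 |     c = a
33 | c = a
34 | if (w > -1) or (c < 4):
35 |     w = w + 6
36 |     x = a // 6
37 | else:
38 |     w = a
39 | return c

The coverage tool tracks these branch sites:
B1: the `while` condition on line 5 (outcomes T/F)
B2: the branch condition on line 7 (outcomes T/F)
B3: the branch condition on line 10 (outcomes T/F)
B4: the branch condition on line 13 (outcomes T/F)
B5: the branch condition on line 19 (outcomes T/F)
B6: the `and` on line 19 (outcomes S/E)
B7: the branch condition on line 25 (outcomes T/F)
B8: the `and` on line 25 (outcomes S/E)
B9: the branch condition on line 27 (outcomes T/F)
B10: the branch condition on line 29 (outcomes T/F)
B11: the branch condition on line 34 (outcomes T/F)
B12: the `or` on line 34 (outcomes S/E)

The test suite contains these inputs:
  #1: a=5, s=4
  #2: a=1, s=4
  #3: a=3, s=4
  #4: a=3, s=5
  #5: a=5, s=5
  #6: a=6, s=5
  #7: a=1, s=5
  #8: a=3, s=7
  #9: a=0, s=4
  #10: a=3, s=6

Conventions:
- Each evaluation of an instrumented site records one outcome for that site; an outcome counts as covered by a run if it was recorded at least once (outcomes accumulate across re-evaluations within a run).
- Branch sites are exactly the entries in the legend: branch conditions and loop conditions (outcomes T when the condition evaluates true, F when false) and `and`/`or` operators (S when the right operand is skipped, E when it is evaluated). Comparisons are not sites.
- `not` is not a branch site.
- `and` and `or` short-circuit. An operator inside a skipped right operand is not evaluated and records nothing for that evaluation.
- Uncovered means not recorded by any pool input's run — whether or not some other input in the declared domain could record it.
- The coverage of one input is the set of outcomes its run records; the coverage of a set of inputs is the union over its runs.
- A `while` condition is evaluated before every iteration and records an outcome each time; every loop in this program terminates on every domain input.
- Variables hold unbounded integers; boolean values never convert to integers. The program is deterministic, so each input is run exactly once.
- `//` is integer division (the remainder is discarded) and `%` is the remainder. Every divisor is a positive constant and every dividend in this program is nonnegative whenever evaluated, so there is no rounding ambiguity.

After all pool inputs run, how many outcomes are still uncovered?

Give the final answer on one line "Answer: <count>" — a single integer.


#1 (a=5, s=4) -> B1->T, B1->T, B1->T, B1->F, B2->T, B6->E, B5->T, B8->S, B7->F, B9->T, B10->F, B12->S, B11->T; covered: B1=T, B1=F, B2=T, B5=T, B6=E, B7=F, B8=S, B9=T, B10=F, B11=T, B12=S
#2 (a=1, s=4) -> B1->F, B2->F, B3->F, B4->T, B6->S, B5->F, B8->E, B7->F, B9->F, B12->S, B11->T; covered: B1=F, B2=F, B3=F, B4=T, B5=F, B6=S, B7=F, B8=E, B9=F, B11=T, B12=S
#3 (a=3, s=4) -> B1->F, B2->T, B6->S, B5->F, B8->S, B7->F, B9->F, B12->S, B11->T; covered: B1=F, B2=T, B5=F, B6=S, B7=F, B8=S, B9=F, B11=T, B12=S
#4 (a=3, s=5) -> B1->F, B2->T, B6->S, B5->F, B8->E, B7->F, B9->F, B12->S, B11->T; covered: B1=F, B2=T, B5=F, B6=S, B7=F, B8=E, B9=F, B11=T, B12=S
#5 (a=5, s=5) -> B1->T, B1->T, B1->T, B1->F, B2->T, B6->E, B5->F, B8->E, B7->F, B9->T, B10->F, B12->S, B11->T; covered: B1=T, B1=F, B2=T, B5=F, B6=E, B7=F, B8=E, B9=T, B10=F, B11=T, B12=S
#6 (a=6, s=5) -> B1->T, B1->T, B1->T, B1->T, B1->T, B1->F, B2->T, B6->S, B5->F, B8->E, B7->T, B12->E, B11->F; covered: B1=T, B1=F, B2=T, B5=F, B6=S, B7=T, B8=E, B11=F, B12=E
#7 (a=1, s=5) -> B1->F, B2->F, B3->F, B4->T, B6->S, B5->F, B8->E, B7->F, B9->F, B12->S, B11->T; covered: B1=F, B2=F, B3=F, B4=T, B5=F, B6=S, B7=F, B8=E, B9=F, B11=T, B12=S
#8 (a=3, s=7) -> B1->F, B2->T, B6->S, B5->F, B8->S, B7->F, B9->F, B12->S, B11->T; covered: B1=F, B2=T, B5=F, B6=S, B7=F, B8=S, B9=F, B11=T, B12=S
#9 (a=0, s=4) -> B1->F, B2->F, B3->T, B6->S, B5->F, B8->S, B7->F, B9->F, B12->S, B11->T; covered: B1=F, B2=F, B3=T, B5=F, B6=S, B7=F, B8=S, B9=F, B11=T, B12=S
#10 (a=3, s=6) -> B1->F, B2->T, B6->S, B5->F, B8->E, B7->F, B9->F, B12->S, B11->T; covered: B1=F, B2=T, B5=F, B6=S, B7=F, B8=E, B9=F, B11=T, B12=S
union over the pool: B1=T, B1=F, B2=T, B2=F, B3=T, B3=F, B4=T, B5=T, B5=F, B6=S, B6=E, B7=T, B7=F, B8=S, B8=E, B9=T, B9=F, B10=F, B11=T, B11=F, B12=S, B12=E
uncovered (2 of 24): B4=F, B10=T
Answer: 2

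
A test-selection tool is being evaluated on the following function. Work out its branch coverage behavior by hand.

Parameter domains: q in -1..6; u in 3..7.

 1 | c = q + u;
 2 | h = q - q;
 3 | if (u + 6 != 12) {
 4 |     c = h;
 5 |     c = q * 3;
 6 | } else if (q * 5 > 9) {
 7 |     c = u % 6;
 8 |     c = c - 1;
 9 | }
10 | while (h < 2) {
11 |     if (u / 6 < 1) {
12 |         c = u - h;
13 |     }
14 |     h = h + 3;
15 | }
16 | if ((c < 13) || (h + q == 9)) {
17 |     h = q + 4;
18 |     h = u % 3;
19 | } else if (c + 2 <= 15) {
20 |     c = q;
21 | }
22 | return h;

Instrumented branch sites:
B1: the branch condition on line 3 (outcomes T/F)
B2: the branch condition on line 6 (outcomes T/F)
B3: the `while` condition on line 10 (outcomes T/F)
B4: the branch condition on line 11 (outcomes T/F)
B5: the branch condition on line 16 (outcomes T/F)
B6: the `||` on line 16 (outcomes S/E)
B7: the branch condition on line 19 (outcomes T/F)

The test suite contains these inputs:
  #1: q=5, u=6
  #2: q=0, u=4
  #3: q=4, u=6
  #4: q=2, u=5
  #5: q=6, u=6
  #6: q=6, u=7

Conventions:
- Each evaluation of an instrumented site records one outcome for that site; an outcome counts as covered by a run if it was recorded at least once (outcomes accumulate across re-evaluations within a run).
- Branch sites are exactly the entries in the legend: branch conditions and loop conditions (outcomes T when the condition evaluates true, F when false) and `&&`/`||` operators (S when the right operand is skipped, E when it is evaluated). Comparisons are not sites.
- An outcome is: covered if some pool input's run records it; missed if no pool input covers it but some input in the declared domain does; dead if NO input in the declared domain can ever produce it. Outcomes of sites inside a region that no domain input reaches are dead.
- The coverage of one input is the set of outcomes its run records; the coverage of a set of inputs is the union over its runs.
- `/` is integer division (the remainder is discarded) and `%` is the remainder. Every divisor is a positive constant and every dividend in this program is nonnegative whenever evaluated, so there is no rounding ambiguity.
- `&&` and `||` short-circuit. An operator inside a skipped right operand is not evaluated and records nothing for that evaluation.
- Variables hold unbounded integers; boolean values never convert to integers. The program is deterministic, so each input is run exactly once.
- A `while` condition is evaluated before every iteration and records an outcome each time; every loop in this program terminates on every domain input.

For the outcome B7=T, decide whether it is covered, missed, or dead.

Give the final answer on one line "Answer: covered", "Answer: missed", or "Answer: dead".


no pool input records B7=T
checking all 40 inputs in the declared domain: B7=T is never recorded -> dead
Answer: dead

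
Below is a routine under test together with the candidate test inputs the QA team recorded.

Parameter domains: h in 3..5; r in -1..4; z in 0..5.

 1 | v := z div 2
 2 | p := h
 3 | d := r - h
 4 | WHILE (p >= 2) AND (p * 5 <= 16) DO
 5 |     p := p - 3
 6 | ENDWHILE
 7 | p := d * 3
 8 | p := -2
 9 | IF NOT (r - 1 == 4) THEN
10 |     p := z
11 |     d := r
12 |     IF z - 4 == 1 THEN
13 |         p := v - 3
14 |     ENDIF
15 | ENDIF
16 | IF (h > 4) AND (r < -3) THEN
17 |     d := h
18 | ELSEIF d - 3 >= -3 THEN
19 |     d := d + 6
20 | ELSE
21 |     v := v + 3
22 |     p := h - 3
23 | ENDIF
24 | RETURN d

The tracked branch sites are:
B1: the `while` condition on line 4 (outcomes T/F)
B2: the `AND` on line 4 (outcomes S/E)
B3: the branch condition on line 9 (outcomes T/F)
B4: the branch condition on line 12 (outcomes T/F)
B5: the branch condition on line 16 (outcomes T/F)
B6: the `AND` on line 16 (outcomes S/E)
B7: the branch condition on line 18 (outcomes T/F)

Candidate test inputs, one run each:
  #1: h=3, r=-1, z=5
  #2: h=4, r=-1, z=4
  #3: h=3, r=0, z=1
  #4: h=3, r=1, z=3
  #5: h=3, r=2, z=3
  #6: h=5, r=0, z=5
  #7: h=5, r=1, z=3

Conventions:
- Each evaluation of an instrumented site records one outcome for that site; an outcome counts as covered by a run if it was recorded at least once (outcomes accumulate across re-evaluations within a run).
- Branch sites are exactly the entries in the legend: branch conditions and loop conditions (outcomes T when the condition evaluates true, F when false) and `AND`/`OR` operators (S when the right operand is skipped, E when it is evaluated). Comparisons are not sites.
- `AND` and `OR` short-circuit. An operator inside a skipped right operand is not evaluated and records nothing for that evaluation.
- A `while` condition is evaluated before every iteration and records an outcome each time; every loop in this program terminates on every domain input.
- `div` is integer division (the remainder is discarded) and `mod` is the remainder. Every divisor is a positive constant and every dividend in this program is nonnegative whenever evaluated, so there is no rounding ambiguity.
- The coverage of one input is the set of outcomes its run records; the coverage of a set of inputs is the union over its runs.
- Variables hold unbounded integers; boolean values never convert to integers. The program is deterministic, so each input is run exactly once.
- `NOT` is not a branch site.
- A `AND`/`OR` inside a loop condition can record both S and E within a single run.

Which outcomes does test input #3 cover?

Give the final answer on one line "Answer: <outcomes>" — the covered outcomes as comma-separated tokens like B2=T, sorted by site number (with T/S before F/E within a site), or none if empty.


Simulating input #3 (h=3, r=0, z=1) step by step:
  B2->E, B1->T, B2->S, B1->F, B3->T, B4->F, B6->S, B5->F, B7->T
deduplicating events, the covered set is: B1=T, B1=F, B2=S, B2=E, B3=T, B4=F, B5=F, B6=S, B7=T
Answer: B1=T, B1=F, B2=S, B2=E, B3=T, B4=F, B5=F, B6=S, B7=T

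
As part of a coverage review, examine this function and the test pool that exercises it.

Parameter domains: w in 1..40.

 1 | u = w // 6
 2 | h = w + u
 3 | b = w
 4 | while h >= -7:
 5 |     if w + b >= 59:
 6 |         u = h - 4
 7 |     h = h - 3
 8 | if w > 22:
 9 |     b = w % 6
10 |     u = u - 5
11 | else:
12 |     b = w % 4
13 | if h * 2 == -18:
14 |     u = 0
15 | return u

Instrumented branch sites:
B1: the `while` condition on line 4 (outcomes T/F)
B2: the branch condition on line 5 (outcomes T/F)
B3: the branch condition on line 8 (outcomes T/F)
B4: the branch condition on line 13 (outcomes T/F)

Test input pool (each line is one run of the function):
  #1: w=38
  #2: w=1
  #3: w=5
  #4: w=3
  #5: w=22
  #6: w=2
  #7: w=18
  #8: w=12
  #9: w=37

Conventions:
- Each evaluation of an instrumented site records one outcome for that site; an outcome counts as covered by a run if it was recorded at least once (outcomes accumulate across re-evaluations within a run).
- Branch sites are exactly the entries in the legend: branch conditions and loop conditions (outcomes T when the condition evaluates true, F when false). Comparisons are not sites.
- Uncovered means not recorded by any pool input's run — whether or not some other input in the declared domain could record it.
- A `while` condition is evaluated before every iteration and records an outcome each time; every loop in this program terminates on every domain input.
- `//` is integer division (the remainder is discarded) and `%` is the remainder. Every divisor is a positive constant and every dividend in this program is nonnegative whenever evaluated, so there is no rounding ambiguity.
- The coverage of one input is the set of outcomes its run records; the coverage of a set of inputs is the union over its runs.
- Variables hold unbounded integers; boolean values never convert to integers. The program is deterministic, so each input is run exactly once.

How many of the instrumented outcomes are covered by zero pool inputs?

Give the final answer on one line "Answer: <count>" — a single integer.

#1 (w=38) -> B1->T, B2->T, B1->T, B2->T, B1->T, B2->T, B1->T, B2->T, B1->T, B2->T, B1->T, B2->T, B1->T, B2->T, ...; covered: B1=T, B1=F, B2=T, B3=T, B4=F
#2 (w=1) -> B1->T, B2->F, B1->T, B2->F, B1->T, B2->F, B1->F, B3->F, B4->F; covered: B1=T, B1=F, B2=F, B3=F, B4=F
#3 (w=5) -> B1->T, B2->F, B1->T, B2->F, B1->T, B2->F, B1->T, B2->F, B1->T, B2->F, B1->F, B3->F, B4->F; covered: B1=T, B1=F, B2=F, B3=F, B4=F
#4 (w=3) -> B1->T, B2->F, B1->T, B2->F, B1->T, B2->F, B1->T, B2->F, B1->F, B3->F, B4->T; covered: B1=T, B1=F, B2=F, B3=F, B4=T
#5 (w=22) -> B1->T, B2->F, B1->T, B2->F, B1->T, B2->F, B1->T, B2->F, B1->T, B2->F, B1->T, B2->F, B1->T, B2->F, ...; covered: B1=T, B1=F, B2=F, B3=F, B4=F
#6 (w=2) -> B1->T, B2->F, B1->T, B2->F, B1->T, B2->F, B1->T, B2->F, B1->F, B3->F, B4->F; covered: B1=T, B1=F, B2=F, B3=F, B4=F
#7 (w=18) -> B1->T, B2->F, B1->T, B2->F, B1->T, B2->F, B1->T, B2->F, B1->T, B2->F, B1->T, B2->F, B1->T, B2->F, ...; covered: B1=T, B1=F, B2=F, B3=F, B4=T
#8 (w=12) -> B1->T, B2->F, B1->T, B2->F, B1->T, B2->F, B1->T, B2->F, B1->T, B2->F, B1->T, B2->F, B1->T, B2->F, ...; covered: B1=T, B1=F, B2=F, B3=F, B4=F
#9 (w=37) -> B1->T, B2->T, B1->T, B2->T, B1->T, B2->T, B1->T, B2->T, B1->T, B2->T, B1->T, B2->T, B1->T, B2->T, ...; covered: B1=T, B1=F, B2=T, B3=T, B4=F
union over the pool: B1=T, B1=F, B2=T, B2=F, B3=T, B3=F, B4=T, B4=F
uncovered (0 of 8): none

Answer: 0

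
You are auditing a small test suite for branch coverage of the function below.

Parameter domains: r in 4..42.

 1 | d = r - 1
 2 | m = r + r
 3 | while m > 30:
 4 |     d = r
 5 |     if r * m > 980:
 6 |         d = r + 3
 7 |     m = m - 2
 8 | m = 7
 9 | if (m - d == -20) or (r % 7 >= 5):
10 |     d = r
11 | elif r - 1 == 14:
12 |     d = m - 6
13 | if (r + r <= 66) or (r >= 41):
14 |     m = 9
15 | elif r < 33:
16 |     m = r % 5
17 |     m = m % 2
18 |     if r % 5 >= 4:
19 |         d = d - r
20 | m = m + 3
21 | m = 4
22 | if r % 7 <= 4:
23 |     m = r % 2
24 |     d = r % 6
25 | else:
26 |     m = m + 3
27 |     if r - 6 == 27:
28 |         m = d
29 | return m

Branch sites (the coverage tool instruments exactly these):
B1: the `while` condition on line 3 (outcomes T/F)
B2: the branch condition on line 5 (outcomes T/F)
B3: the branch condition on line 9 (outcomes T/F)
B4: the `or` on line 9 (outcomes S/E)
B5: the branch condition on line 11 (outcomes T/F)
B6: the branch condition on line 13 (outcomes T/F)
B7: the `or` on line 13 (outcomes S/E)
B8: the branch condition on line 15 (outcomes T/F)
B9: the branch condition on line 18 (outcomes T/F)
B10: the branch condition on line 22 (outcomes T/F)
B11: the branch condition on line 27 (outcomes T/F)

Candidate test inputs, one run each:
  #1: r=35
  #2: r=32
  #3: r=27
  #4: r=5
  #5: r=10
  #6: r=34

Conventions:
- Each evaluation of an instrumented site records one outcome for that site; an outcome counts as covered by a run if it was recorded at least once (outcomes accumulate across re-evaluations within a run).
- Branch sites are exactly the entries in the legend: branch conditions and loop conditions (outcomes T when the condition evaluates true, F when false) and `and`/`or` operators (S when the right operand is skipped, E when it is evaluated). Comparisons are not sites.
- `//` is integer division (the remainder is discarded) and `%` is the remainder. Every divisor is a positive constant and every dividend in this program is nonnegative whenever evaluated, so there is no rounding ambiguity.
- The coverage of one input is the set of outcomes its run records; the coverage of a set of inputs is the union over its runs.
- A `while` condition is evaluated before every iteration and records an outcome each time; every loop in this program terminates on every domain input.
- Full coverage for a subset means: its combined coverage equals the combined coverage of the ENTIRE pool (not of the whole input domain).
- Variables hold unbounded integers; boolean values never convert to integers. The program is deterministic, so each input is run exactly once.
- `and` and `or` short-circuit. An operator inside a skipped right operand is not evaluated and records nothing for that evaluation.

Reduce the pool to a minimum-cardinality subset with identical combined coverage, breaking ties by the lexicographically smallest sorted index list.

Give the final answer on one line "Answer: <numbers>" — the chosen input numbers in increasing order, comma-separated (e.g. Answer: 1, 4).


run #1 (r=35) runs B1->T, B2->T, B1->T, B2->T, B1->T, B2->T, B1->T, B2->T, B1->T, B2->T, B1->T, B2->T, B1->T, B2->T, ...; records B1=T, B1=F, B2=T, B3=F, B4=E, B5=F, B6=F, B7=E, B8=F, B10=T
run #2 (r=32) runs B1->T, B2->T, B1->T, B2->T, B1->T, B2->T, B1->T, B2->T, B1->T, B2->T, B1->T, B2->T, B1->T, B2->T, ...; records B1=T, B1=F, B2=T, B3=F, B4=E, B5=F, B6=T, B7=S, B10=T
run #3 (r=27) runs B1->T, B2->T, B1->T, B2->T, B1->T, B2->T, B1->T, B2->T, B1->T, B2->T, B1->T, B2->T, B1->T, B2->T, ...; records B1=T, B1=F, B2=T, B2=F, B3=T, B4=S, B6=T, B7=S, B10=F, B11=F
run #4 (r=5) runs B1->F, B4->E, B3->T, B7->S, B6->T, B10->F, B11->F; records B1=F, B3=T, B4=E, B6=T, B7=S, B10=F, B11=F
run #5 (r=10) runs B1->F, B4->E, B3->F, B5->F, B7->S, B6->T, B10->T; records B1=F, B3=F, B4=E, B5=F, B6=T, B7=S, B10=T
run #6 (r=34) runs B1->T, B2->T, B1->T, B2->T, B1->T, B2->T, B1->T, B2->T, B1->T, B2->T, B1->T, B2->T, B1->T, B2->T, ...; records B1=T, B1=F, B2=T, B3=T, B4=E, B6=F, B7=E, B8=F, B10=F, B11=F
pool-wide coverage (17 outcomes): B1=T, B1=F, B2=T, B2=F, B3=T, B3=F, B4=S, B4=E, B5=F, B6=T, B6=F, B7=S, B7=E, B8=F, B10=T, B10=F, B11=F
no size-1 subset reaches all 17 outcomes (best union: 10/17)
at size 2, {1, 3} reaches all 17 outcomes; every lexicographically earlier size-2 subset fails
Answer: 1, 3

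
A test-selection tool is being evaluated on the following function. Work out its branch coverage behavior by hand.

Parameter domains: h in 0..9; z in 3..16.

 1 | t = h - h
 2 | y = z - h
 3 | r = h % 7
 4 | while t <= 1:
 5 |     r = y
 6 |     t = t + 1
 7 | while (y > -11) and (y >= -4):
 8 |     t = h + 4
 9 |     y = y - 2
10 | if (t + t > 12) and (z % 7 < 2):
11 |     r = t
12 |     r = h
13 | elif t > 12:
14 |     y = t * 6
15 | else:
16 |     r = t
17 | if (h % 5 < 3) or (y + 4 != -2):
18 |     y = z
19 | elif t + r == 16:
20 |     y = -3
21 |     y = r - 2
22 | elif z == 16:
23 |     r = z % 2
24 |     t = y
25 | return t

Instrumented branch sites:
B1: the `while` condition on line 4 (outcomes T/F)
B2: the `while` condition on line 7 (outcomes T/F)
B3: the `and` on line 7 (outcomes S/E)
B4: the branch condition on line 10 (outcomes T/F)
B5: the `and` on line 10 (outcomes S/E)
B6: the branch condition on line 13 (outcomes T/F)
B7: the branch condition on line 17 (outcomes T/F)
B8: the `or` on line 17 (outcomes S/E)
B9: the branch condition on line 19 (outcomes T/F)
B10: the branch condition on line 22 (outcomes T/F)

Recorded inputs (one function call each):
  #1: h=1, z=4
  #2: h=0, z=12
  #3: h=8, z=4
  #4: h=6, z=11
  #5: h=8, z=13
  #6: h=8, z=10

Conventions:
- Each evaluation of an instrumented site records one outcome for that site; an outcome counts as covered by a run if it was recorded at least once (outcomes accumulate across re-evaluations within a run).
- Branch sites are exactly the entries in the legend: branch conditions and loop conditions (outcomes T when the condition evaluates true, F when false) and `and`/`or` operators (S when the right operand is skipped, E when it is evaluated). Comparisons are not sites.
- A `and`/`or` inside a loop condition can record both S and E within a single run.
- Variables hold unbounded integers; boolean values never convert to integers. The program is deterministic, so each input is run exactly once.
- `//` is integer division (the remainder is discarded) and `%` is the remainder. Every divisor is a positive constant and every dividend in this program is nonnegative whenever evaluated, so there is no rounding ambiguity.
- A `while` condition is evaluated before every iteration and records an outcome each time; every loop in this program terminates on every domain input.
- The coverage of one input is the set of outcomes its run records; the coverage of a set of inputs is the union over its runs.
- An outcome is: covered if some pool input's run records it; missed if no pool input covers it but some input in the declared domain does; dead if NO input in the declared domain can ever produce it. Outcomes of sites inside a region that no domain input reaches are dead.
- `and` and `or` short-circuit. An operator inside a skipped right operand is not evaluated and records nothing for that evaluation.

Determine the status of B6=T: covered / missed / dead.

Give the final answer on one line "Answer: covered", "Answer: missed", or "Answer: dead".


no pool input records B6=T
but domain input (h=9, z=5) does record it -> reachable, so missed
Answer: missed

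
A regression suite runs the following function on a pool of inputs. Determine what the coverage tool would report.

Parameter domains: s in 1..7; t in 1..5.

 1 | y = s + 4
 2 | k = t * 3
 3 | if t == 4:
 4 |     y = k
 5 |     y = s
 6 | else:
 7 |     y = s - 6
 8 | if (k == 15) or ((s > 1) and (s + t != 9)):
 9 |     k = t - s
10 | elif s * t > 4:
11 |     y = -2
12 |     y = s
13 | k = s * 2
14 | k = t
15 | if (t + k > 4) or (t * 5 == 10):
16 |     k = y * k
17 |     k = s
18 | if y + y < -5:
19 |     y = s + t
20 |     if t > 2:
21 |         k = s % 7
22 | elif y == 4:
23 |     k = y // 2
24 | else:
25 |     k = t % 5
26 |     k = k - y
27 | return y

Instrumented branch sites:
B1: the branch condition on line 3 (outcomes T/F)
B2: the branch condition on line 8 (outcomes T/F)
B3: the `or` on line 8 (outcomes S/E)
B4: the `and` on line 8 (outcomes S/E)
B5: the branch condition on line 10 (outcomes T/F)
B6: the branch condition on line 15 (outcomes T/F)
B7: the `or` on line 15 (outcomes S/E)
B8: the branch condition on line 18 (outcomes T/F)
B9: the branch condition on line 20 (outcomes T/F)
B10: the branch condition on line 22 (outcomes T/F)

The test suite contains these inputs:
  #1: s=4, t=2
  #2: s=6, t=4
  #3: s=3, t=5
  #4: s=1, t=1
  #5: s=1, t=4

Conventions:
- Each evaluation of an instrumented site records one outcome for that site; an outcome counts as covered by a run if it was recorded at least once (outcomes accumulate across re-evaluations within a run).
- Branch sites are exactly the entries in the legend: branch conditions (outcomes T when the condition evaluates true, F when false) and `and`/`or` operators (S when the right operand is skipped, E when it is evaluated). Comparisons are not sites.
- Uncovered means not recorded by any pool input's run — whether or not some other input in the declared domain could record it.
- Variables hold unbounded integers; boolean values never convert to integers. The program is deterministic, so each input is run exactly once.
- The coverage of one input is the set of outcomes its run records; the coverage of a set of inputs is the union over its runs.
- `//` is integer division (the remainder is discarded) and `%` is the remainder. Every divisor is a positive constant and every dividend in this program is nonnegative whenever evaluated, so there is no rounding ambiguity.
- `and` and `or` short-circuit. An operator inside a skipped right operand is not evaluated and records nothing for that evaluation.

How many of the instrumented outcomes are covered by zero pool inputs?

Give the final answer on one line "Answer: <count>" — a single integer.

test 1 (s=4, t=2) hits B1=F, B2=T, B3=E, B4=E, B6=T, B7=E, B8=F, B10=F
test 2 (s=6, t=4) hits B1=T, B2=T, B3=E, B4=E, B6=T, B7=S, B8=F, B10=F
test 3 (s=3, t=5) hits B1=F, B2=T, B3=S, B6=T, B7=S, B8=T, B9=T
test 4 (s=1, t=1) hits B1=F, B2=F, B3=E, B4=S, B5=F, B6=F, B7=E, B8=T, B9=F
test 5 (s=1, t=4) hits B1=T, B2=F, B3=E, B4=S, B5=F, B6=T, B7=S, B8=F, B10=F
union over the pool: B1=T, B1=F, B2=T, B2=F, B3=S, B3=E, B4=S, B4=E, B5=F, B6=T, B6=F, B7=S, B7=E, B8=T, B8=F, B9=T, B9=F, B10=F
uncovered (2 of 20): B5=T, B10=T

Answer: 2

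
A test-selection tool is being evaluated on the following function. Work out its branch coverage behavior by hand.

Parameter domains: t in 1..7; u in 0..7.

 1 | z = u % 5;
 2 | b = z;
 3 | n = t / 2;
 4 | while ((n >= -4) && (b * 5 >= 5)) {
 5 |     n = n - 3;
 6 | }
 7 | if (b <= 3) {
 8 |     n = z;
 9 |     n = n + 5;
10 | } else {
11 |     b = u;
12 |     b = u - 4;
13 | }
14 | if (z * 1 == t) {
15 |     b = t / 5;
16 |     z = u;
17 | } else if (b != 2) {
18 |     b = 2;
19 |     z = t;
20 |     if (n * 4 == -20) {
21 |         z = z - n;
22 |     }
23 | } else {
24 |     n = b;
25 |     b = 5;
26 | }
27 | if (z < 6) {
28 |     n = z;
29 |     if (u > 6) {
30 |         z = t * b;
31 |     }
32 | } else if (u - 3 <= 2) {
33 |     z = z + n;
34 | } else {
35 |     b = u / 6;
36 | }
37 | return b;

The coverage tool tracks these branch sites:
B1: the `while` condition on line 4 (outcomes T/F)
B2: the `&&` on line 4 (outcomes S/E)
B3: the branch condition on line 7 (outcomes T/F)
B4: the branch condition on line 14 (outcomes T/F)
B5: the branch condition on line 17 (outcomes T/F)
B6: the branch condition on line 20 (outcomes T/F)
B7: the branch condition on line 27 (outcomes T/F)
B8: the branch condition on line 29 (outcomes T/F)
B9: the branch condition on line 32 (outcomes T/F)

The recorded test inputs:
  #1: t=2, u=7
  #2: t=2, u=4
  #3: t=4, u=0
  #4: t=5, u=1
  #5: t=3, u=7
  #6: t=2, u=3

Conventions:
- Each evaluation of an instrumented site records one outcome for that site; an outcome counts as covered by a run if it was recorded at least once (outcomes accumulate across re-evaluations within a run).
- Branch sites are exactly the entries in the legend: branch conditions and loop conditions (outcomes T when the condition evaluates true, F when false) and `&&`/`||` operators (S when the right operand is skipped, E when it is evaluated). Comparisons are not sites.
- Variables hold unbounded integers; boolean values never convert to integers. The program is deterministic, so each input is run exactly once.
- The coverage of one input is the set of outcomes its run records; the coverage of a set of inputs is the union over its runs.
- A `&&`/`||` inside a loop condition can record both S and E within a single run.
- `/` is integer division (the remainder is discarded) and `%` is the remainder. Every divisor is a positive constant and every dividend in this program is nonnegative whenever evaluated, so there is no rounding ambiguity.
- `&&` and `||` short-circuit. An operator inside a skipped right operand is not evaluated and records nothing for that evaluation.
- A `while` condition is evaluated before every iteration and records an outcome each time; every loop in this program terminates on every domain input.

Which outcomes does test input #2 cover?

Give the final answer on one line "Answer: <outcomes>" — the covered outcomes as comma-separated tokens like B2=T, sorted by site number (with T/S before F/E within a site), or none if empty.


Simulating input #2 (t=2, u=4) step by step:
  B2->E, B1->T, B2->E, B1->T, B2->S, B1->F, B3->F, B4->F, B5->T, B6->T
  B7->F, B9->T
deduplicating events, the covered set is: B1=T, B1=F, B2=S, B2=E, B3=F, B4=F, B5=T, B6=T, B7=F, B9=T
Answer: B1=T, B1=F, B2=S, B2=E, B3=F, B4=F, B5=T, B6=T, B7=F, B9=T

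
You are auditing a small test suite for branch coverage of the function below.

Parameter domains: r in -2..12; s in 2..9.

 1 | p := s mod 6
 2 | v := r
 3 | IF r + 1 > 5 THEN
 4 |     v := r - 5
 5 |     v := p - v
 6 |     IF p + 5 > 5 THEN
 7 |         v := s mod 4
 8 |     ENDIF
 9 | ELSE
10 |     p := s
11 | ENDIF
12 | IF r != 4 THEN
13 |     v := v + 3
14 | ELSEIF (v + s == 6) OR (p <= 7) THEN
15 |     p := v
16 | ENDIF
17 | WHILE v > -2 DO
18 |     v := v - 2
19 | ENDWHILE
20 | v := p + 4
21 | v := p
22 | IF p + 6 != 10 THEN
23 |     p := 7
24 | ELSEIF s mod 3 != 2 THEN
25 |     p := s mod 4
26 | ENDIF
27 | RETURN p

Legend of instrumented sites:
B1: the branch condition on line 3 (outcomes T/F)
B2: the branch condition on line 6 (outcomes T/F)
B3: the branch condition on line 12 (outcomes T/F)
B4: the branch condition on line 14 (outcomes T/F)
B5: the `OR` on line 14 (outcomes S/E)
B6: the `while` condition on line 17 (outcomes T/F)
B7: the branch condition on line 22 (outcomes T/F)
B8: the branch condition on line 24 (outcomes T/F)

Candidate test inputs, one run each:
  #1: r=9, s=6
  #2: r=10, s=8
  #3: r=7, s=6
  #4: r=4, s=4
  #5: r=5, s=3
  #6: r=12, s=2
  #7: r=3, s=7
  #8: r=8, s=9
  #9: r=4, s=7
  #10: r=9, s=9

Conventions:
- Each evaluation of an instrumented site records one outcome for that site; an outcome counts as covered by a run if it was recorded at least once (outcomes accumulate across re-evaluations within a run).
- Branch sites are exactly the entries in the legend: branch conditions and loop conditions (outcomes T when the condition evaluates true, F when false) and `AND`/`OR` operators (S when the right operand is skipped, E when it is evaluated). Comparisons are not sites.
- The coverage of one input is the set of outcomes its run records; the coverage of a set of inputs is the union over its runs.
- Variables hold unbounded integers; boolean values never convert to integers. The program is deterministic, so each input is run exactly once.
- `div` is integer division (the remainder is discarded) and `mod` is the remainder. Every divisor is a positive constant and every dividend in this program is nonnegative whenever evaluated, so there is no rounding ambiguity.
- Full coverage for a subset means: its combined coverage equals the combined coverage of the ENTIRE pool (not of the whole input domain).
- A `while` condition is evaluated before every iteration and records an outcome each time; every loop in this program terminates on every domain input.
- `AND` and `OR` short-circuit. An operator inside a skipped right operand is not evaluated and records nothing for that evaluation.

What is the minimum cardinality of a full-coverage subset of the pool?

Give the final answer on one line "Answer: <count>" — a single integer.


input #1, r=9, s=6: events B1->T, B2->F, B3->T, B6->T, B6->F, B7->T; outcomes B1=T, B2=F, B3=T, B6=T, B6=F, B7=T
input #2, r=10, s=8: events B1->T, B2->T, B3->T, B6->T, B6->T, B6->T, B6->F, B7->T; outcomes B1=T, B2=T, B3=T, B6=T, B6=F, B7=T
input #3, r=7, s=6: events B1->T, B2->F, B3->T, B6->T, B6->T, B6->F, B7->T; outcomes B1=T, B2=F, B3=T, B6=T, B6=F, B7=T
input #4, r=4, s=4: events B1->F, B3->F, B5->E, B4->T, B6->T, B6->T, B6->T, B6->F, B7->F, B8->T; outcomes B1=F, B3=F, B4=T, B5=E, B6=T, B6=F, B7=F, B8=T
input #5, r=5, s=3: events B1->T, B2->T, B3->T, B6->T, B6->T, B6->T, B6->T, B6->F, B7->T; outcomes B1=T, B2=T, B3=T, B6=T, B6=F, B7=T
input #6, r=12, s=2: events B1->T, B2->T, B3->T, B6->T, B6->T, B6->T, B6->T, B6->F, B7->T; outcomes B1=T, B2=T, B3=T, B6=T, B6=F, B7=T
input #7, r=3, s=7: events B1->F, B3->T, B6->T, B6->T, B6->T, B6->T, B6->F, B7->T; outcomes B1=F, B3=T, B6=T, B6=F, B7=T
input #8, r=8, s=9: events B1->T, B2->T, B3->T, B6->T, B6->T, B6->T, B6->F, B7->T; outcomes B1=T, B2=T, B3=T, B6=T, B6=F, B7=T
input #9, r=4, s=7: events B1->F, B3->F, B5->E, B4->T, B6->T, B6->T, B6->T, B6->F, B7->F, B8->T; outcomes B1=F, B3=F, B4=T, B5=E, B6=T, B6=F, B7=F, B8=T
input #10, r=9, s=9: events B1->T, B2->T, B3->T, B6->T, B6->T, B6->T, B6->F, B7->T; outcomes B1=T, B2=T, B3=T, B6=T, B6=F, B7=T
the full pool covers 13 outcomes: B1=T, B1=F, B2=T, B2=F, B3=T, B3=F, B4=T, B5=E, B6=T, B6=F, B7=T, B7=F, B8=T
checked all size-1 subsets: none covers 13 outcomes (max 8/13)
checked all size-2 subsets: none covers 13 outcomes (max 12/13)
at size 3, {1, 2, 4} reaches all 13 outcomes; every lexicographically earlier size-3 subset fails
Answer: 3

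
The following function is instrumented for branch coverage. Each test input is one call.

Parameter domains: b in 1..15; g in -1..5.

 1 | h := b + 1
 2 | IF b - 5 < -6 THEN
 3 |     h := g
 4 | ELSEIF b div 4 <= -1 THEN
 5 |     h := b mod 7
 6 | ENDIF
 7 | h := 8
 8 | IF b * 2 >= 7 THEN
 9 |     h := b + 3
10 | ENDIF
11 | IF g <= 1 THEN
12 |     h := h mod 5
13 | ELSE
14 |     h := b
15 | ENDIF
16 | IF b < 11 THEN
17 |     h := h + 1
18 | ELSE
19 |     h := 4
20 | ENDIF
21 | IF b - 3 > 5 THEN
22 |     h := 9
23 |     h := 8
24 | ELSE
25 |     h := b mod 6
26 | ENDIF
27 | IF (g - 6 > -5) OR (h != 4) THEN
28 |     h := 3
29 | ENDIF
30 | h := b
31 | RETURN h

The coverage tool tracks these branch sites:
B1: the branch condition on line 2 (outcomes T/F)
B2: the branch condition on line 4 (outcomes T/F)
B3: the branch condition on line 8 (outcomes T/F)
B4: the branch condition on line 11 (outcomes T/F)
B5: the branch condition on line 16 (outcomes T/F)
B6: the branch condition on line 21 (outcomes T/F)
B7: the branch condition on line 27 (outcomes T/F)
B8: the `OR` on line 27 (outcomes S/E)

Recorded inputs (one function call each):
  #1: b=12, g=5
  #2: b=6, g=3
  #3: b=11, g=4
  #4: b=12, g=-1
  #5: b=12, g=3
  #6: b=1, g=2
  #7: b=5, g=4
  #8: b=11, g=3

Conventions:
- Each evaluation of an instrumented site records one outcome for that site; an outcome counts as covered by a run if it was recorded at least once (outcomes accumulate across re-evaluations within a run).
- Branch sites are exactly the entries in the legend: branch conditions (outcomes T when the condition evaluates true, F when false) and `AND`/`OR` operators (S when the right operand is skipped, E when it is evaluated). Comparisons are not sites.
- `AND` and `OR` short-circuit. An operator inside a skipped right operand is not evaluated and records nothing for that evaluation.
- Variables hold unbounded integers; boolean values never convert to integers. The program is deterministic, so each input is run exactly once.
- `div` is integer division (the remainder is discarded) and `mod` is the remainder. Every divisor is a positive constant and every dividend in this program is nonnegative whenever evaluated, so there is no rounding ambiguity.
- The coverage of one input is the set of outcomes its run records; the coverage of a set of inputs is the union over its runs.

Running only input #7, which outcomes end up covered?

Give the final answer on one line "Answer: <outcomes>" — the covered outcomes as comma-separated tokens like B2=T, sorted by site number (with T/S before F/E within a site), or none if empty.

Running input #7 (b=5, g=4), event by event:
  B1->F, B2->F, B3->T, B4->F, B5->T, B6->F, B8->S, B7->T
as a set, this run covers: B1=F, B2=F, B3=T, B4=F, B5=T, B6=F, B7=T, B8=S

Answer: B1=F, B2=F, B3=T, B4=F, B5=T, B6=F, B7=T, B8=S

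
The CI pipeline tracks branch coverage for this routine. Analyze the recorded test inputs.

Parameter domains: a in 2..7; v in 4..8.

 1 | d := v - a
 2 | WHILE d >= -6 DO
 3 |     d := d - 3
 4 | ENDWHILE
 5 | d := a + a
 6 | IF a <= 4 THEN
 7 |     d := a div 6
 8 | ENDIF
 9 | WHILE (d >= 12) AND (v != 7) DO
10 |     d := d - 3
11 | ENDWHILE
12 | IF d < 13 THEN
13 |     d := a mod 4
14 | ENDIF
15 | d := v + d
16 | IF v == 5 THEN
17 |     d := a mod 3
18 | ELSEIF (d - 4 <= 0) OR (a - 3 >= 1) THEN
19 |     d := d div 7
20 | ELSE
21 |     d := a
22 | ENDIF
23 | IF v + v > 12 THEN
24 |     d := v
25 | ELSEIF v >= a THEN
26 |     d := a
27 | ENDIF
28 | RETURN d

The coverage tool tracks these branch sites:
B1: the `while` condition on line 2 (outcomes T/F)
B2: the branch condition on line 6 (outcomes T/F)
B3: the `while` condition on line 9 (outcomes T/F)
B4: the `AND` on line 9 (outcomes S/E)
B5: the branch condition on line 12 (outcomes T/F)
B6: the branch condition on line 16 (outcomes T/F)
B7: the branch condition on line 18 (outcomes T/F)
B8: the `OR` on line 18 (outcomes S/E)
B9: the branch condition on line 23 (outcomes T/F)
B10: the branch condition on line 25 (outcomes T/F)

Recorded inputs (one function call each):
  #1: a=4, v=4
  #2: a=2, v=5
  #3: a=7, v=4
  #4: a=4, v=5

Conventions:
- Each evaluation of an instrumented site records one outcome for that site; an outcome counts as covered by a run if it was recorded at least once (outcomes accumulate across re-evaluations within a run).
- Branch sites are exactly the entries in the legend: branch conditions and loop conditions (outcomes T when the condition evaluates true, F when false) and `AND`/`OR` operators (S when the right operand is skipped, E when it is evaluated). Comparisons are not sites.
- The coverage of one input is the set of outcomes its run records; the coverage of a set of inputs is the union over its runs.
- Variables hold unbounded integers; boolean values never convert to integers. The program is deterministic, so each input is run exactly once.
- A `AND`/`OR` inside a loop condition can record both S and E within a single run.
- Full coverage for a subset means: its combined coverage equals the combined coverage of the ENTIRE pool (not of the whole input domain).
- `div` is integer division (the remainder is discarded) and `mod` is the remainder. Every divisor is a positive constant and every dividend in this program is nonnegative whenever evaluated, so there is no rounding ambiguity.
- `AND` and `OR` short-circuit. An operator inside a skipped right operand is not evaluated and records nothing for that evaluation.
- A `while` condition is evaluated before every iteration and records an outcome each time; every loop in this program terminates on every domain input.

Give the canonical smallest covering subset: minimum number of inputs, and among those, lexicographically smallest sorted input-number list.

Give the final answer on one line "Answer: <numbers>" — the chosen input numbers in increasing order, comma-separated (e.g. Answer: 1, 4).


#1 (a=4, v=4) -> B1->T, B1->T, B1->T, B1->F, B2->T, B4->S, B3->F, B5->T, B6->F, B8->S, B7->T, B9->F, B10->T; covered: B1=T, B1=F, B2=T, B3=F, B4=S, B5=T, B6=F, B7=T, B8=S, B9=F, B10=T
#2 (a=2, v=5) -> B1->T, B1->T, B1->T, B1->T, B1->F, B2->T, B4->S, B3->F, B5->T, B6->T, B9->F, B10->T; covered: B1=T, B1=F, B2=T, B3=F, B4=S, B5=T, B6=T, B9=F, B10=T
#3 (a=7, v=4) -> B1->T, B1->T, B1->F, B2->F, B4->E, B3->T, B4->S, B3->F, B5->T, B6->F, B8->E, B7->T, B9->F, B10->F; covered: B1=T, B1=F, B2=F, B3=T, B3=F, B4=S, B4=E, B5=T, B6=F, B7=T, B8=E, B9=F, B10=F
#4 (a=4, v=5) -> B1->T, B1->T, B1->T, B1->F, B2->T, B4->S, B3->F, B5->T, B6->T, B9->F, B10->T; covered: B1=T, B1=F, B2=T, B3=F, B4=S, B5=T, B6=T, B9=F, B10=T
pool-wide coverage (17 outcomes): B1=T, B1=F, B2=T, B2=F, B3=T, B3=F, B4=S, B4=E, B5=T, B6=T, B6=F, B7=T, B8=S, B8=E, B9=F, B10=T, B10=F
every size-1 subset falls short of the 17 outcomes (best: 13/17)
every size-2 subset falls short of the 17 outcomes (best: 16/17)
at size 3, {1, 2, 3} reaches all 17 outcomes; every lexicographically earlier size-3 subset fails
Answer: 1, 2, 3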